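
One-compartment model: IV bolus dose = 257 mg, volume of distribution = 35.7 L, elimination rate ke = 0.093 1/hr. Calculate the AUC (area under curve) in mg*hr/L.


C0 = Dose/Vd = 257/35.7 = 7.19888 mg/L
AUC = C0/ke = 7.19888/0.093
AUC = 77.41 mg*hr/L


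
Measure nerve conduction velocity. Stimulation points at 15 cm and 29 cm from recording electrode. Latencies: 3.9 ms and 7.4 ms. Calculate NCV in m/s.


Distance = (29 - 15) / 100 = 0.14 m
dt = (7.4 - 3.9) / 1000 = 0.0035 s
NCV = dist / dt = 40 m/s


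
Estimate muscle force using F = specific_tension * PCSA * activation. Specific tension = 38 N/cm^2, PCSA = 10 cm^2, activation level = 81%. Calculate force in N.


F = sigma * PCSA * activation
F = 38 * 10 * 0.81
F = 307.8 N


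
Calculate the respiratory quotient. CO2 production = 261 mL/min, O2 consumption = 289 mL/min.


RQ = VCO2 / VO2
RQ = 261 / 289
RQ = 0.9031


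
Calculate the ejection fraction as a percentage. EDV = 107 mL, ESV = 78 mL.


SV = EDV - ESV = 107 - 78 = 29 mL
EF = SV/EDV * 100 = 29/107 * 100
EF = 27.1%


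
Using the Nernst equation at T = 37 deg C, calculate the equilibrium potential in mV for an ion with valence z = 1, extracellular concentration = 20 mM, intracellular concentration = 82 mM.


E = (RT/(zF)) * ln(C_out/C_in)
T = 37 + 273.15 = 310.15 K
E = (8.314 * 310.15 / (1 * 96485)) * ln(20/82)
E = -37.71 mV


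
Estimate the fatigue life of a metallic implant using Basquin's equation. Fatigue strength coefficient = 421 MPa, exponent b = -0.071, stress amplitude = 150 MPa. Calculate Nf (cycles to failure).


sigma_a = sigma_f' * (2Nf)^b
2Nf = (sigma_a/sigma_f')^(1/b)
2Nf = (150/421)^(1/-0.071)
2Nf = 2053747.3
Nf = 1.0269e+06


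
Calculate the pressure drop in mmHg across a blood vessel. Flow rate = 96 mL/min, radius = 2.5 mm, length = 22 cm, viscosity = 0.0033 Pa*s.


dP = 8*mu*L*Q / (pi*r^4)
Q = 96 mL/min = 1.6e-06 m^3/s
dP = 75.7245 Pa = 75.7245 / 133.322 mmHg = 0.568 mmHg


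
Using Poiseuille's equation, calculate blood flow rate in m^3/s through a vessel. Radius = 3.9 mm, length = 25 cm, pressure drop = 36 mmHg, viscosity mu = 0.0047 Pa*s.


Q = pi*r^4*dP / (8*mu*L)
r = 0.0039 m, L = 0.25 m
dP = 36 mmHg = 4799.592 Pa
Q = 3.7109e-04 m^3/s


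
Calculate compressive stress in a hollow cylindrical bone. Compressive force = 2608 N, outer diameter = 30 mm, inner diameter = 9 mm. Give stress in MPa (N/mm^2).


A = pi*(r_o^2 - r_i^2)
r_o = 15 mm, r_i = 4.5 mm
A = 643.241 mm^2
sigma = F/A = 2608 / 643.241
sigma = 4.054 MPa


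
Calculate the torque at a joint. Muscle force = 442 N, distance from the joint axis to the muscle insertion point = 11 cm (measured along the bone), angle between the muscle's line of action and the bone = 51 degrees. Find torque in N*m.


Torque = F * d * sin(theta)   (moment arm = d*sin(theta))
d = 11 cm = 0.11 m
Torque = 442 * 0.11 * sin(51)
Torque = 37.78 N*m


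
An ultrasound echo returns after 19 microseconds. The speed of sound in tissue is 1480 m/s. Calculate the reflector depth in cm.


depth = c * t / 2
t = 19 us = 1.9000e-05 s
depth = 1480 * 1.9000e-05 / 2
depth = 0.01406 m = 1.406 cm


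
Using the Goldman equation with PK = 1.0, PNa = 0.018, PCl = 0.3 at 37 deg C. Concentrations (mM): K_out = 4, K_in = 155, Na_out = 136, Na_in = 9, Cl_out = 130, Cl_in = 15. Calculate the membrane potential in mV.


Vm = (RT/F)*ln((PK*Ko + PNa*Nao + PCl*Cli)/(PK*Ki + PNa*Nai + PCl*Clo))
Numer = 10.948, Denom = 194.162
Vm = -76.85 mV


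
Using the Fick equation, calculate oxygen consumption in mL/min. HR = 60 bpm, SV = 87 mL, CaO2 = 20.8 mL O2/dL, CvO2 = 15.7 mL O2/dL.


CO = HR*SV = 60*87/1000 = 5.22 L/min
a-v O2 diff = 20.8 - 15.7 = 5.1 mL/dL
VO2 = CO * (CaO2-CvO2) * 10 dL/L
VO2 = 5.22 * 5.1 * 10
VO2 = 266.2 mL/min


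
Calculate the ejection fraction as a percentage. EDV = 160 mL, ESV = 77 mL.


SV = EDV - ESV = 160 - 77 = 83 mL
EF = SV/EDV * 100 = 83/160 * 100
EF = 51.88%


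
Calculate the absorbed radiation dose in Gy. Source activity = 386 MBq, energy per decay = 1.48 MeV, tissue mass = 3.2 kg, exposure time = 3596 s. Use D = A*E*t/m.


A = 386 MBq = 3.8600e+08 Bq
E = 1.48 MeV = 2.37096e-13 J
D = A*E*t/m = 3.8600e+08*2.37096e-13*3596/3.2
D = 0.1028 Gy


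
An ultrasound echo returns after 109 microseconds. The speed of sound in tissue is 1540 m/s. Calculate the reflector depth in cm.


depth = c * t / 2
t = 109 us = 1.0900e-04 s
depth = 1540 * 1.0900e-04 / 2
depth = 0.08393 m = 8.393 cm


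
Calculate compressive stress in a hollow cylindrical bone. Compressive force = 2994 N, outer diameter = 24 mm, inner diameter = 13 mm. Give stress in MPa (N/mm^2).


A = pi*(r_o^2 - r_i^2)
r_o = 12 mm, r_i = 6.5 mm
A = 319.657 mm^2
sigma = F/A = 2994 / 319.657
sigma = 9.366 MPa


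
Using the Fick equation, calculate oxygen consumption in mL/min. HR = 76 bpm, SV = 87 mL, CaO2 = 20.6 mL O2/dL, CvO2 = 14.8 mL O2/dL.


CO = HR*SV = 76*87/1000 = 6.612 L/min
a-v O2 diff = 20.6 - 14.8 = 5.8 mL/dL
VO2 = CO * (CaO2-CvO2) * 10 dL/L
VO2 = 6.612 * 5.8 * 10
VO2 = 383.5 mL/min


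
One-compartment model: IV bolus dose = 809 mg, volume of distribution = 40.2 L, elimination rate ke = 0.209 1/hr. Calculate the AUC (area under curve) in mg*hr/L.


C0 = Dose/Vd = 809/40.2 = 20.1244 mg/L
AUC = C0/ke = 20.1244/0.209
AUC = 96.29 mg*hr/L


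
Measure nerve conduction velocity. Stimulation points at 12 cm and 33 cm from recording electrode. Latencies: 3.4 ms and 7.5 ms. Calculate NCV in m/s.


Distance = (33 - 12) / 100 = 0.21 m
dt = (7.5 - 3.4) / 1000 = 0.0041 s
NCV = dist / dt = 51.22 m/s


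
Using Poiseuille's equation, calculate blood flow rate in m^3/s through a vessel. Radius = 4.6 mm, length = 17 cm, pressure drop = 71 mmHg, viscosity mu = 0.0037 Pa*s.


Q = pi*r^4*dP / (8*mu*L)
r = 0.0046 m, L = 0.17 m
dP = 71 mmHg = 9465.862 Pa
Q = 0.002646 m^3/s


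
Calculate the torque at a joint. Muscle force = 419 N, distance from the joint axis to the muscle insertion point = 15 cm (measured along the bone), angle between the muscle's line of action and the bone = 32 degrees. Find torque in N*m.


Torque = F * d * sin(theta)   (moment arm = d*sin(theta))
d = 15 cm = 0.15 m
Torque = 419 * 0.15 * sin(32)
Torque = 33.31 N*m


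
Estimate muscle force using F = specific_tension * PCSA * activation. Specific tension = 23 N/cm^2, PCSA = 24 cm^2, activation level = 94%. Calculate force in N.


F = sigma * PCSA * activation
F = 23 * 24 * 0.94
F = 518.9 N


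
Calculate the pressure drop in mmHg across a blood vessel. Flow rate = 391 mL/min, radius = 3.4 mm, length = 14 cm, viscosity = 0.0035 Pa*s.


dP = 8*mu*L*Q / (pi*r^4)
Q = 391 mL/min = 6.51667e-06 m^3/s
dP = 60.848 Pa = 60.848 / 133.322 mmHg = 0.4564 mmHg


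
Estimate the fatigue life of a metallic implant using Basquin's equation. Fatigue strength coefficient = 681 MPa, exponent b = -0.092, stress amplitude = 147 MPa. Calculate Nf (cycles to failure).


sigma_a = sigma_f' * (2Nf)^b
2Nf = (sigma_a/sigma_f')^(1/b)
2Nf = (147/681)^(1/-0.092)
2Nf = 17269517
Nf = 8.6348e+06


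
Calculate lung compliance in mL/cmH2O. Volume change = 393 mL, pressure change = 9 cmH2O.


C = dV / dP
C = 393 / 9
C = 43.67 mL/cmH2O


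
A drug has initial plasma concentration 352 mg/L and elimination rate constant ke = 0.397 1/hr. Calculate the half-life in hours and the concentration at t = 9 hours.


t_half = ln(2) / ke = 0.693147 / 0.397 = 1.746 hr
C(t) = C0 * exp(-ke*t) = 352 * exp(-0.397*9)
C(9) = 9.881 mg/L


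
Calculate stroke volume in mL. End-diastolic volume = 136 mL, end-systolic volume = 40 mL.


SV = EDV - ESV
SV = 136 - 40
SV = 96 mL


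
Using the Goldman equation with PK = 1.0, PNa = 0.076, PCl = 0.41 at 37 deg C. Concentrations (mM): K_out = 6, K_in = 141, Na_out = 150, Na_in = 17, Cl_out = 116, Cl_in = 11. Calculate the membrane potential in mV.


Vm = (RT/F)*ln((PK*Ko + PNa*Nao + PCl*Cli)/(PK*Ki + PNa*Nai + PCl*Clo))
Numer = 21.91, Denom = 189.852
Vm = -57.71 mV


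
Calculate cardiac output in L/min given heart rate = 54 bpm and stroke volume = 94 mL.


CO = HR * SV
CO = 54 * 94 / 1000
CO = 5.076 L/min


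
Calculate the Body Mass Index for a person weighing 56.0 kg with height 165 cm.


BMI = weight / height^2
height = 165 cm = 1.65 m
BMI = 56.0 / 1.65^2
BMI = 20.57 kg/m^2


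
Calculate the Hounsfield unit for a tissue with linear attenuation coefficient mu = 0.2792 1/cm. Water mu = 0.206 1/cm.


HU = ((mu_tissue - mu_water) / mu_water) * 1000
HU = ((0.2792 - 0.206) / 0.206) * 1000
HU = 355.3


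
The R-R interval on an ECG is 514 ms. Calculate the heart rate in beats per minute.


HR = 60 / RR_interval(s)
RR = 514 ms = 0.514 s
HR = 60 / 0.514 = 116.7 bpm


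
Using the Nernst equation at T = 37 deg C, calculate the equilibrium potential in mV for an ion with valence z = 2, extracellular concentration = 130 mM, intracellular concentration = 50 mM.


E = (RT/(zF)) * ln(C_out/C_in)
T = 37 + 273.15 = 310.15 K
E = (8.314 * 310.15 / (2 * 96485)) * ln(130/50)
E = 12.77 mV


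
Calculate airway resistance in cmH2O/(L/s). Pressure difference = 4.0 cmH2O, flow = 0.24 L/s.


R = dP / flow
R = 4.0 / 0.24
R = 16.67 cmH2O/(L/s)


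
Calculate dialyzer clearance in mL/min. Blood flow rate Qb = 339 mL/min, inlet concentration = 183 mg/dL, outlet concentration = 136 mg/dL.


K = Qb * (Cb_in - Cb_out) / Cb_in
K = 339 * (183 - 136) / 183
K = 87.07 mL/min


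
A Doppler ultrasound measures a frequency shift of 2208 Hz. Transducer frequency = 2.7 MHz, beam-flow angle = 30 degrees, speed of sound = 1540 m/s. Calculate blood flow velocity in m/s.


v = fd * c / (2 * f0 * cos(theta))
v = 2208 * 1540 / (2 * 2.7000e+06 * cos(30))
v = 0.7271 m/s


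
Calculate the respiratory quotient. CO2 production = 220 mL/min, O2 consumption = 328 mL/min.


RQ = VCO2 / VO2
RQ = 220 / 328
RQ = 0.6707


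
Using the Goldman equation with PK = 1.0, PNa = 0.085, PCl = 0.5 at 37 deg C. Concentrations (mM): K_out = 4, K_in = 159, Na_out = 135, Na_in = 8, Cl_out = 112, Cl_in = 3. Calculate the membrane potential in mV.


Vm = (RT/F)*ln((PK*Ko + PNa*Nao + PCl*Cli)/(PK*Ki + PNa*Nai + PCl*Clo))
Numer = 16.975, Denom = 215.68
Vm = -67.94 mV


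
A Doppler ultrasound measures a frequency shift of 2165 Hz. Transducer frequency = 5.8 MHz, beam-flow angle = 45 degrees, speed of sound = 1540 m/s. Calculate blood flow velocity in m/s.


v = fd * c / (2 * f0 * cos(theta))
v = 2165 * 1540 / (2 * 5.8000e+06 * cos(45))
v = 0.4065 m/s


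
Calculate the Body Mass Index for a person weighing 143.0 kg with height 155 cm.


BMI = weight / height^2
height = 155 cm = 1.55 m
BMI = 143.0 / 1.55^2
BMI = 59.52 kg/m^2


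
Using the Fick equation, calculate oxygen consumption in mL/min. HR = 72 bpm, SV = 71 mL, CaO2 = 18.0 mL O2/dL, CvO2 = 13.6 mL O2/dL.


CO = HR*SV = 72*71/1000 = 5.112 L/min
a-v O2 diff = 18.0 - 13.6 = 4.4 mL/dL
VO2 = CO * (CaO2-CvO2) * 10 dL/L
VO2 = 5.112 * 4.4 * 10
VO2 = 224.9 mL/min


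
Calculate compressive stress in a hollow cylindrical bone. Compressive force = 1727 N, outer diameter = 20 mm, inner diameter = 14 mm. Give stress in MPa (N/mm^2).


A = pi*(r_o^2 - r_i^2)
r_o = 10 mm, r_i = 7 mm
A = 160.221 mm^2
sigma = F/A = 1727 / 160.221
sigma = 10.78 MPa


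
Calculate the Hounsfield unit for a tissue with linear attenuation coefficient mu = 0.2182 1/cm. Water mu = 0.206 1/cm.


HU = ((mu_tissue - mu_water) / mu_water) * 1000
HU = ((0.2182 - 0.206) / 0.206) * 1000
HU = 59.22


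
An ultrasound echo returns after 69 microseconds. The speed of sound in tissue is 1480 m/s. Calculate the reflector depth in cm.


depth = c * t / 2
t = 69 us = 6.9000e-05 s
depth = 1480 * 6.9000e-05 / 2
depth = 0.05106 m = 5.106 cm


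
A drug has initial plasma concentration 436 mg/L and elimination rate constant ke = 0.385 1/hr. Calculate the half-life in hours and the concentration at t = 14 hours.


t_half = ln(2) / ke = 0.693147 / 0.385 = 1.8 hr
C(t) = C0 * exp(-ke*t) = 436 * exp(-0.385*14)
C(14) = 1.989 mg/L


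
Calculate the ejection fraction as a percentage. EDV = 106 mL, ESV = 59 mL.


SV = EDV - ESV = 106 - 59 = 47 mL
EF = SV/EDV * 100 = 47/106 * 100
EF = 44.34%


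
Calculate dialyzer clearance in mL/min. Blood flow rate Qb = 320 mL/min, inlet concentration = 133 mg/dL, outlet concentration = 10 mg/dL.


K = Qb * (Cb_in - Cb_out) / Cb_in
K = 320 * (133 - 10) / 133
K = 295.9 mL/min


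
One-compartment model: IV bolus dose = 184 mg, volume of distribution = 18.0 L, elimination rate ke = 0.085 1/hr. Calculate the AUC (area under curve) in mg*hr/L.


C0 = Dose/Vd = 184/18.0 = 10.2222 mg/L
AUC = C0/ke = 10.2222/0.085
AUC = 120.3 mg*hr/L


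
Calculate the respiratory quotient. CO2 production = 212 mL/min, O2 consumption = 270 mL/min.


RQ = VCO2 / VO2
RQ = 212 / 270
RQ = 0.7852


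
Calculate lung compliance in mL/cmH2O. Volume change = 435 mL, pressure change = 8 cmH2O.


C = dV / dP
C = 435 / 8
C = 54.38 mL/cmH2O


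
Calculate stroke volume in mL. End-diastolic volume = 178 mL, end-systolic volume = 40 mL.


SV = EDV - ESV
SV = 178 - 40
SV = 138 mL


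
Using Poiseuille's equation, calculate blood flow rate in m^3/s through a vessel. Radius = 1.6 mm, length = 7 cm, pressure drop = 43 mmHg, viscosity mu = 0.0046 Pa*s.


Q = pi*r^4*dP / (8*mu*L)
r = 0.0016 m, L = 0.07 m
dP = 43 mmHg = 5732.846 Pa
Q = 4.5820e-05 m^3/s


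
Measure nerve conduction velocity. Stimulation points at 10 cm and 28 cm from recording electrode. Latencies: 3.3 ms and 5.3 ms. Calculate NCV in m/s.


Distance = (28 - 10) / 100 = 0.18 m
dt = (5.3 - 3.3) / 1000 = 0.002 s
NCV = dist / dt = 90 m/s


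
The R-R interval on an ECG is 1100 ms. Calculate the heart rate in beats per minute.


HR = 60 / RR_interval(s)
RR = 1100 ms = 1.1 s
HR = 60 / 1.1 = 54.55 bpm


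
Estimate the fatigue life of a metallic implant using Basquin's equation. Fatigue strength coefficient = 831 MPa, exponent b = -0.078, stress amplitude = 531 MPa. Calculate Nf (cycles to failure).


sigma_a = sigma_f' * (2Nf)^b
2Nf = (sigma_a/sigma_f')^(1/b)
2Nf = (531/831)^(1/-0.078)
2Nf = 311.65429
Nf = 155.8


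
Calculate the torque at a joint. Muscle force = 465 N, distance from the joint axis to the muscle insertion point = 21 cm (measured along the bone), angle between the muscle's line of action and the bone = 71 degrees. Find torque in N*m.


Torque = F * d * sin(theta)   (moment arm = d*sin(theta))
d = 21 cm = 0.21 m
Torque = 465 * 0.21 * sin(71)
Torque = 92.33 N*m


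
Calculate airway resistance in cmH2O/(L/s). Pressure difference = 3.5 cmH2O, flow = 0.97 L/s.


R = dP / flow
R = 3.5 / 0.97
R = 3.608 cmH2O/(L/s)


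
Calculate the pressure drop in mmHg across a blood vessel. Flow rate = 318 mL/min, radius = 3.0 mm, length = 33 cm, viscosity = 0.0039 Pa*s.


dP = 8*mu*L*Q / (pi*r^4)
Q = 318 mL/min = 5.3e-06 m^3/s
dP = 214.442 Pa = 214.442 / 133.322 mmHg = 1.608 mmHg


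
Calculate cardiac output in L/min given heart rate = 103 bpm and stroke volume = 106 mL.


CO = HR * SV
CO = 103 * 106 / 1000
CO = 10.92 L/min


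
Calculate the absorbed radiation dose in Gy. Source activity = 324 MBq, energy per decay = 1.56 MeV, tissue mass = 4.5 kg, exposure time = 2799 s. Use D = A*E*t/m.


A = 324 MBq = 3.2400e+08 Bq
E = 1.56 MeV = 2.49912e-13 J
D = A*E*t/m = 3.2400e+08*2.49912e-13*2799/4.5
D = 0.05036 Gy


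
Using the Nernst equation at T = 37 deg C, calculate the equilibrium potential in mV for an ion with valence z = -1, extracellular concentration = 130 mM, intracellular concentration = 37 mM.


E = (RT/(zF)) * ln(C_out/C_in)
T = 37 + 273.15 = 310.15 K
E = (8.314 * 310.15 / (-1 * 96485)) * ln(130/37)
E = -33.58 mV


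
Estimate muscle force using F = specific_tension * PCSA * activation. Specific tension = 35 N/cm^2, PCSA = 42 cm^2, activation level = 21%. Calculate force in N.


F = sigma * PCSA * activation
F = 35 * 42 * 0.21
F = 308.7 N


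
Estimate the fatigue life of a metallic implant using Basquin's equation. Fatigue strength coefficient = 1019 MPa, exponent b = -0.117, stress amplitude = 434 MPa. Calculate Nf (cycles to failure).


sigma_a = sigma_f' * (2Nf)^b
2Nf = (sigma_a/sigma_f')^(1/b)
2Nf = (434/1019)^(1/-0.117)
2Nf = 1473.1372
Nf = 736.6


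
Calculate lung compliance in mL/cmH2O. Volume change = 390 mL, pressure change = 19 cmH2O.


C = dV / dP
C = 390 / 19
C = 20.53 mL/cmH2O


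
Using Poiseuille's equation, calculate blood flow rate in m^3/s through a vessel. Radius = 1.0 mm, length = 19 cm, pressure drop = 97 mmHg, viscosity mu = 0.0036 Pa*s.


Q = pi*r^4*dP / (8*mu*L)
r = 0.001 m, L = 0.19 m
dP = 97 mmHg = 12932.234 Pa
Q = 7.4247e-06 m^3/s


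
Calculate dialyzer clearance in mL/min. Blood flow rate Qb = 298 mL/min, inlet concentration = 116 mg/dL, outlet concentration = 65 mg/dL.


K = Qb * (Cb_in - Cb_out) / Cb_in
K = 298 * (116 - 65) / 116
K = 131 mL/min


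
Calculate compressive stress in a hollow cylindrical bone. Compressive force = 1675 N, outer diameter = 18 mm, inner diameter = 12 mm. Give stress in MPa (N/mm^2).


A = pi*(r_o^2 - r_i^2)
r_o = 9 mm, r_i = 6 mm
A = 141.372 mm^2
sigma = F/A = 1675 / 141.372
sigma = 11.85 MPa


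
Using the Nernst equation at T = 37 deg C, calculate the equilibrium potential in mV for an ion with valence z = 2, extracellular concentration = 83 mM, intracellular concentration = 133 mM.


E = (RT/(zF)) * ln(C_out/C_in)
T = 37 + 273.15 = 310.15 K
E = (8.314 * 310.15 / (2 * 96485)) * ln(83/133)
E = -6.301 mV


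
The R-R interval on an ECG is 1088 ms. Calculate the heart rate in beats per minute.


HR = 60 / RR_interval(s)
RR = 1088 ms = 1.088 s
HR = 60 / 1.088 = 55.15 bpm


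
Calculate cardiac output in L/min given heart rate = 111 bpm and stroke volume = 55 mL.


CO = HR * SV
CO = 111 * 55 / 1000
CO = 6.105 L/min


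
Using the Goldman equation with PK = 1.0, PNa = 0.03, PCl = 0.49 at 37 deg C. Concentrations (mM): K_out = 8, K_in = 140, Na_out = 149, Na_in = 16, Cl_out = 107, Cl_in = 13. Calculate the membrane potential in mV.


Vm = (RT/F)*ln((PK*Ko + PNa*Nao + PCl*Cli)/(PK*Ki + PNa*Nai + PCl*Clo))
Numer = 18.84, Denom = 192.91
Vm = -62.17 mV


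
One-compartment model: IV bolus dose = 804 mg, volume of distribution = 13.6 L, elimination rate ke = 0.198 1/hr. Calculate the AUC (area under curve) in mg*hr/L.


C0 = Dose/Vd = 804/13.6 = 59.1176 mg/L
AUC = C0/ke = 59.1176/0.198
AUC = 298.6 mg*hr/L


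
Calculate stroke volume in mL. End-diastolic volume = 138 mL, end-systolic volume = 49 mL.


SV = EDV - ESV
SV = 138 - 49
SV = 89 mL


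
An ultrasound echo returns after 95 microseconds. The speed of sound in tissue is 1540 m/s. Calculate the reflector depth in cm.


depth = c * t / 2
t = 95 us = 9.5000e-05 s
depth = 1540 * 9.5000e-05 / 2
depth = 0.07315 m = 7.315 cm


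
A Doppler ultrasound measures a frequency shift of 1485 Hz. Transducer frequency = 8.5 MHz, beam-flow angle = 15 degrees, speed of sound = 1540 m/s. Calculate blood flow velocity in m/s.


v = fd * c / (2 * f0 * cos(theta))
v = 1485 * 1540 / (2 * 8.5000e+06 * cos(15))
v = 0.1393 m/s


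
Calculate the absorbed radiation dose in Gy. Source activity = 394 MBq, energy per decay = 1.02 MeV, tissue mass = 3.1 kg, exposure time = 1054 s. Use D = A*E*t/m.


A = 394 MBq = 3.9400e+08 Bq
E = 1.02 MeV = 1.63404e-13 J
D = A*E*t/m = 3.9400e+08*1.63404e-13*1054/3.1
D = 0.02189 Gy


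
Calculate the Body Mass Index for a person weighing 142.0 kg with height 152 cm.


BMI = weight / height^2
height = 152 cm = 1.52 m
BMI = 142.0 / 1.52^2
BMI = 61.46 kg/m^2


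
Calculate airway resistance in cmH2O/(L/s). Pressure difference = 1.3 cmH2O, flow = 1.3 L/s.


R = dP / flow
R = 1.3 / 1.3
R = 1 cmH2O/(L/s)


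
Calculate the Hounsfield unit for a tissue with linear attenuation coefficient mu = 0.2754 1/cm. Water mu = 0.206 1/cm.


HU = ((mu_tissue - mu_water) / mu_water) * 1000
HU = ((0.2754 - 0.206) / 0.206) * 1000
HU = 336.9


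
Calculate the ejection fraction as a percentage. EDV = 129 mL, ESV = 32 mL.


SV = EDV - ESV = 129 - 32 = 97 mL
EF = SV/EDV * 100 = 97/129 * 100
EF = 75.19%


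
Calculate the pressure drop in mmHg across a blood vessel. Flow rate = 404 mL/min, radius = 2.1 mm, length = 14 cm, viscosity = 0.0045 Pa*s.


dP = 8*mu*L*Q / (pi*r^4)
Q = 404 mL/min = 6.73333e-06 m^3/s
dP = 555.435 Pa = 555.435 / 133.322 mmHg = 4.166 mmHg


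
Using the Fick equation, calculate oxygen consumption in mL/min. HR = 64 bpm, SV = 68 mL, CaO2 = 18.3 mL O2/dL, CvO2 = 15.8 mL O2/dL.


CO = HR*SV = 64*68/1000 = 4.352 L/min
a-v O2 diff = 18.3 - 15.8 = 2.5 mL/dL
VO2 = CO * (CaO2-CvO2) * 10 dL/L
VO2 = 4.352 * 2.5 * 10
VO2 = 108.8 mL/min


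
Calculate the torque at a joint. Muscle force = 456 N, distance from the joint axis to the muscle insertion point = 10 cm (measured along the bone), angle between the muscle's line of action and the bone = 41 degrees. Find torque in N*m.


Torque = F * d * sin(theta)   (moment arm = d*sin(theta))
d = 10 cm = 0.1 m
Torque = 456 * 0.1 * sin(41)
Torque = 29.92 N*m


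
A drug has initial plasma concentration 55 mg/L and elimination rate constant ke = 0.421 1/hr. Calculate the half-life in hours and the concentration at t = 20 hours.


t_half = ln(2) / ke = 0.693147 / 0.421 = 1.646 hr
C(t) = C0 * exp(-ke*t) = 55 * exp(-0.421*20)
C(20) = 0.01212 mg/L


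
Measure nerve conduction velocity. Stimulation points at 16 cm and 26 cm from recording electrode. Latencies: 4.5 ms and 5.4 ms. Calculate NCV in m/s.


Distance = (26 - 16) / 100 = 0.1 m
dt = (5.4 - 4.5) / 1000 = 9.0000e-04 s
NCV = dist / dt = 111.1 m/s


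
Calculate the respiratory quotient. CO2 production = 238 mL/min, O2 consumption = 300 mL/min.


RQ = VCO2 / VO2
RQ = 238 / 300
RQ = 0.7933


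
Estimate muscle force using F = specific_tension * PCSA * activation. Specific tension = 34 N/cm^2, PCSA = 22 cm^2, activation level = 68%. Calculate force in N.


F = sigma * PCSA * activation
F = 34 * 22 * 0.68
F = 508.6 N


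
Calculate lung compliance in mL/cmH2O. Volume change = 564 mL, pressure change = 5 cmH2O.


C = dV / dP
C = 564 / 5
C = 112.8 mL/cmH2O


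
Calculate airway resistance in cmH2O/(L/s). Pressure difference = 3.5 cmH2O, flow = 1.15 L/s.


R = dP / flow
R = 3.5 / 1.15
R = 3.043 cmH2O/(L/s)


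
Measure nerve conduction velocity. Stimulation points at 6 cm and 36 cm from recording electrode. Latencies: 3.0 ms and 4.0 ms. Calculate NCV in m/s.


Distance = (36 - 6) / 100 = 0.3 m
dt = (4.0 - 3.0) / 1000 = 0.001 s
NCV = dist / dt = 300 m/s


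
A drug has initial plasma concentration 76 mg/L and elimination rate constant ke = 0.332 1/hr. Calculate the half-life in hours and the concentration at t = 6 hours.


t_half = ln(2) / ke = 0.693147 / 0.332 = 2.088 hr
C(t) = C0 * exp(-ke*t) = 76 * exp(-0.332*6)
C(6) = 10.37 mg/L


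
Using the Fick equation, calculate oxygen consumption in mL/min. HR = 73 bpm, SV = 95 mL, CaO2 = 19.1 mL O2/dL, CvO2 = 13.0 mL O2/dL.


CO = HR*SV = 73*95/1000 = 6.935 L/min
a-v O2 diff = 19.1 - 13.0 = 6.1 mL/dL
VO2 = CO * (CaO2-CvO2) * 10 dL/L
VO2 = 6.935 * 6.1 * 10
VO2 = 423 mL/min


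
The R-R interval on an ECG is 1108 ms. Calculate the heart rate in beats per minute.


HR = 60 / RR_interval(s)
RR = 1108 ms = 1.108 s
HR = 60 / 1.108 = 54.15 bpm


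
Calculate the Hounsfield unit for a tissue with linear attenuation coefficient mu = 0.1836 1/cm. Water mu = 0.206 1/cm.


HU = ((mu_tissue - mu_water) / mu_water) * 1000
HU = ((0.1836 - 0.206) / 0.206) * 1000
HU = -108.7


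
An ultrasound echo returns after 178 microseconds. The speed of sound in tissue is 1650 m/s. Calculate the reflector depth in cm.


depth = c * t / 2
t = 178 us = 1.7800e-04 s
depth = 1650 * 1.7800e-04 / 2
depth = 0.14685 m = 14.685 cm


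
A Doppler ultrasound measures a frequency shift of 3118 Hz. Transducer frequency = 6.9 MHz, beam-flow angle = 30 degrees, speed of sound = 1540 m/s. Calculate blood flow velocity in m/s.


v = fd * c / (2 * f0 * cos(theta))
v = 3118 * 1540 / (2 * 6.9000e+06 * cos(30))
v = 0.4018 m/s


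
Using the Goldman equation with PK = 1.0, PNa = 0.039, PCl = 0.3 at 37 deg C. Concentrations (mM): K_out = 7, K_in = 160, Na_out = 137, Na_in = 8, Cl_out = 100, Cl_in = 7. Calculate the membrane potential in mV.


Vm = (RT/F)*ln((PK*Ko + PNa*Nao + PCl*Cli)/(PK*Ki + PNa*Nai + PCl*Clo))
Numer = 14.443, Denom = 190.312
Vm = -68.91 mV


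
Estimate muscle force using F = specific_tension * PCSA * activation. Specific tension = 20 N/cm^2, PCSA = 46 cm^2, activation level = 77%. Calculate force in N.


F = sigma * PCSA * activation
F = 20 * 46 * 0.77
F = 708.4 N


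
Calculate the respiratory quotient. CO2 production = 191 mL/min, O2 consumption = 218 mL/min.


RQ = VCO2 / VO2
RQ = 191 / 218
RQ = 0.8761


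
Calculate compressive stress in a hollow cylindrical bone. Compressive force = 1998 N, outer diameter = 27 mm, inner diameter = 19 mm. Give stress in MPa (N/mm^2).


A = pi*(r_o^2 - r_i^2)
r_o = 13.5 mm, r_i = 9.5 mm
A = 289.027 mm^2
sigma = F/A = 1998 / 289.027
sigma = 6.913 MPa


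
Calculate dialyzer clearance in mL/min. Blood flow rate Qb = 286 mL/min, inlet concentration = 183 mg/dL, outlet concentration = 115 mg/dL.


K = Qb * (Cb_in - Cb_out) / Cb_in
K = 286 * (183 - 115) / 183
K = 106.3 mL/min


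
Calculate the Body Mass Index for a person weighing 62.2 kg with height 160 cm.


BMI = weight / height^2
height = 160 cm = 1.6 m
BMI = 62.2 / 1.6^2
BMI = 24.3 kg/m^2


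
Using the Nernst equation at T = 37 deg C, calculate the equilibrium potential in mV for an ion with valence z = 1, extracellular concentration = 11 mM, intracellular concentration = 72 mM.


E = (RT/(zF)) * ln(C_out/C_in)
T = 37 + 273.15 = 310.15 K
E = (8.314 * 310.15 / (1 * 96485)) * ln(11/72)
E = -50.21 mV


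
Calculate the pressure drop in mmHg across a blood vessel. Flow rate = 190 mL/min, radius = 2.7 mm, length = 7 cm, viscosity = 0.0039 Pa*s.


dP = 8*mu*L*Q / (pi*r^4)
Q = 190 mL/min = 3.16667e-06 m^3/s
dP = 41.4239 Pa = 41.4239 / 133.322 mmHg = 0.3107 mmHg


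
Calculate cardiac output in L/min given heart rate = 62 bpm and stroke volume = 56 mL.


CO = HR * SV
CO = 62 * 56 / 1000
CO = 3.472 L/min


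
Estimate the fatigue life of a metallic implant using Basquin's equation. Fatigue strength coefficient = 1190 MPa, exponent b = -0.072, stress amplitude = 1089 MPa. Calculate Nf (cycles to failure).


sigma_a = sigma_f' * (2Nf)^b
2Nf = (sigma_a/sigma_f')^(1/b)
2Nf = (1089/1190)^(1/-0.072)
2Nf = 3.4275772
Nf = 1.714


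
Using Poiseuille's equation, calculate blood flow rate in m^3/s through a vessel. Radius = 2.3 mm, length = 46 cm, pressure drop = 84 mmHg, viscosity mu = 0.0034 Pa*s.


Q = pi*r^4*dP / (8*mu*L)
r = 0.0023 m, L = 0.46 m
dP = 84 mmHg = 11199.048 Pa
Q = 7.8689e-05 m^3/s


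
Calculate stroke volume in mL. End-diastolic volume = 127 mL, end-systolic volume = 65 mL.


SV = EDV - ESV
SV = 127 - 65
SV = 62 mL


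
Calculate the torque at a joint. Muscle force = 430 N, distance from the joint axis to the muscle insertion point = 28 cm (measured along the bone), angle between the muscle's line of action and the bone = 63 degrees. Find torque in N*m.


Torque = F * d * sin(theta)   (moment arm = d*sin(theta))
d = 28 cm = 0.28 m
Torque = 430 * 0.28 * sin(63)
Torque = 107.3 N*m


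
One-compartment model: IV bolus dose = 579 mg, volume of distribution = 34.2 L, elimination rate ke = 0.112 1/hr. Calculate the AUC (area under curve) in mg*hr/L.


C0 = Dose/Vd = 579/34.2 = 16.9298 mg/L
AUC = C0/ke = 16.9298/0.112
AUC = 151.2 mg*hr/L


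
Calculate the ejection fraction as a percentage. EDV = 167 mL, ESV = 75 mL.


SV = EDV - ESV = 167 - 75 = 92 mL
EF = SV/EDV * 100 = 92/167 * 100
EF = 55.09%


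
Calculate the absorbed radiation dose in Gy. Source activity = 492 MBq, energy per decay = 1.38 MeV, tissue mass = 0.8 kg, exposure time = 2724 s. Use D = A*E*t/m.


A = 492 MBq = 4.9200e+08 Bq
E = 1.38 MeV = 2.21076e-13 J
D = A*E*t/m = 4.9200e+08*2.21076e-13*2724/0.8
D = 0.3704 Gy


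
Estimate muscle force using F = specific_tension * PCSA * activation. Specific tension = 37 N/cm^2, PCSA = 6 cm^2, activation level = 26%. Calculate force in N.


F = sigma * PCSA * activation
F = 37 * 6 * 0.26
F = 57.72 N


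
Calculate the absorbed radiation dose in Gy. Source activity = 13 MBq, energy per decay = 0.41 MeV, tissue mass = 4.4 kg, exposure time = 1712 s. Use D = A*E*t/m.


A = 13 MBq = 1.3000e+07 Bq
E = 0.41 MeV = 6.5682e-14 J
D = A*E*t/m = 1.3000e+07*6.5682e-14*1712/4.4
D = 3.3223e-04 Gy


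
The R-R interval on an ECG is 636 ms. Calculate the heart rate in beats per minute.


HR = 60 / RR_interval(s)
RR = 636 ms = 0.636 s
HR = 60 / 0.636 = 94.34 bpm


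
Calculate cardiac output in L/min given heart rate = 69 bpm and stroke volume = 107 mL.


CO = HR * SV
CO = 69 * 107 / 1000
CO = 7.383 L/min


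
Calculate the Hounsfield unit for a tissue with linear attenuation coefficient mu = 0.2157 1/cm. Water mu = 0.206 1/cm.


HU = ((mu_tissue - mu_water) / mu_water) * 1000
HU = ((0.2157 - 0.206) / 0.206) * 1000
HU = 47.09


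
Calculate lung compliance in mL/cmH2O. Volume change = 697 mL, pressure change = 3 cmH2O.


C = dV / dP
C = 697 / 3
C = 232.3 mL/cmH2O


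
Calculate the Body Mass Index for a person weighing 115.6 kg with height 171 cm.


BMI = weight / height^2
height = 171 cm = 1.71 m
BMI = 115.6 / 1.71^2
BMI = 39.53 kg/m^2


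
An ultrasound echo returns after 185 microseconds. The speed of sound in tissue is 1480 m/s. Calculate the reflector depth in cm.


depth = c * t / 2
t = 185 us = 1.8500e-04 s
depth = 1480 * 1.8500e-04 / 2
depth = 0.1369 m = 13.69 cm


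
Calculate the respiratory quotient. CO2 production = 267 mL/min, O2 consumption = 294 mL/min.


RQ = VCO2 / VO2
RQ = 267 / 294
RQ = 0.9082


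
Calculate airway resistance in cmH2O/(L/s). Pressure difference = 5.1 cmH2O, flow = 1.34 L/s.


R = dP / flow
R = 5.1 / 1.34
R = 3.806 cmH2O/(L/s)


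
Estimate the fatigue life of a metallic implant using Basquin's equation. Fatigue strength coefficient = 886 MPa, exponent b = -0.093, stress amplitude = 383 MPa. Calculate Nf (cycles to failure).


sigma_a = sigma_f' * (2Nf)^b
2Nf = (sigma_a/sigma_f')^(1/b)
2Nf = (383/886)^(1/-0.093)
2Nf = 8250.9664
Nf = 4125


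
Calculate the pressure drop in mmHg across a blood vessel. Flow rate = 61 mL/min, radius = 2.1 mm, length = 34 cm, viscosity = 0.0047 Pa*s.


dP = 8*mu*L*Q / (pi*r^4)
Q = 61 mL/min = 1.01667e-06 m^3/s
dP = 212.726 Pa = 212.726 / 133.322 mmHg = 1.596 mmHg


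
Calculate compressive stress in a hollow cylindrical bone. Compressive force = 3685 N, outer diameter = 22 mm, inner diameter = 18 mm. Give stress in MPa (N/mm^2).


A = pi*(r_o^2 - r_i^2)
r_o = 11 mm, r_i = 9 mm
A = 125.664 mm^2
sigma = F/A = 3685 / 125.664
sigma = 29.32 MPa


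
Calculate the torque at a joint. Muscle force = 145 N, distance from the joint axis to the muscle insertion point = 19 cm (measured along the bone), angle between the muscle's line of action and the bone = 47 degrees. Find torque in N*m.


Torque = F * d * sin(theta)   (moment arm = d*sin(theta))
d = 19 cm = 0.19 m
Torque = 145 * 0.19 * sin(47)
Torque = 20.15 N*m


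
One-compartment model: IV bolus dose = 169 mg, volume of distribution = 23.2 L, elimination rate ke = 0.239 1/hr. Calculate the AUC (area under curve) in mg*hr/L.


C0 = Dose/Vd = 169/23.2 = 7.28448 mg/L
AUC = C0/ke = 7.28448/0.239
AUC = 30.48 mg*hr/L


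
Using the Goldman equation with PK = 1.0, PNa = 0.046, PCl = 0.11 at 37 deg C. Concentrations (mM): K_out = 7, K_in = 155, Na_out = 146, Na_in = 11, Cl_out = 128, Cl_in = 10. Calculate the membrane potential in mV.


Vm = (RT/F)*ln((PK*Ko + PNa*Nao + PCl*Cli)/(PK*Ki + PNa*Nai + PCl*Clo))
Numer = 14.816, Denom = 169.586
Vm = -65.15 mV


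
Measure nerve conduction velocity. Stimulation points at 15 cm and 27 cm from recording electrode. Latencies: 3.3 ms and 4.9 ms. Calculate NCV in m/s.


Distance = (27 - 15) / 100 = 0.12 m
dt = (4.9 - 3.3) / 1000 = 0.0016 s
NCV = dist / dt = 75 m/s


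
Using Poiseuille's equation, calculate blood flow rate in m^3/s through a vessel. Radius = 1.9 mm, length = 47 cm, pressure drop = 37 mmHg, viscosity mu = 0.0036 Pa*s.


Q = pi*r^4*dP / (8*mu*L)
r = 0.0019 m, L = 0.47 m
dP = 37 mmHg = 4932.914 Pa
Q = 1.4920e-05 m^3/s


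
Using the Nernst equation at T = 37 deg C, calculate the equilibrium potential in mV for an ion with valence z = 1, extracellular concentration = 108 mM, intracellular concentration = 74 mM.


E = (RT/(zF)) * ln(C_out/C_in)
T = 37 + 273.15 = 310.15 K
E = (8.314 * 310.15 / (1 * 96485)) * ln(108/74)
E = 10.1 mV


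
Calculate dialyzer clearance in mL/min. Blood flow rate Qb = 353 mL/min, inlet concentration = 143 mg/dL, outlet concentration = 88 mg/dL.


K = Qb * (Cb_in - Cb_out) / Cb_in
K = 353 * (143 - 88) / 143
K = 135.8 mL/min


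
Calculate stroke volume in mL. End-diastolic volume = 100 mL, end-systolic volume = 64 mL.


SV = EDV - ESV
SV = 100 - 64
SV = 36 mL


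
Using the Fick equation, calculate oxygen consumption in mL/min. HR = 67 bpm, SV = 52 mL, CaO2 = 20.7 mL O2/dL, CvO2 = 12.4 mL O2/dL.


CO = HR*SV = 67*52/1000 = 3.484 L/min
a-v O2 diff = 20.7 - 12.4 = 8.3 mL/dL
VO2 = CO * (CaO2-CvO2) * 10 dL/L
VO2 = 3.484 * 8.3 * 10
VO2 = 289.2 mL/min


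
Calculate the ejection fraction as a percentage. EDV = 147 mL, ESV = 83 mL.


SV = EDV - ESV = 147 - 83 = 64 mL
EF = SV/EDV * 100 = 64/147 * 100
EF = 43.54%


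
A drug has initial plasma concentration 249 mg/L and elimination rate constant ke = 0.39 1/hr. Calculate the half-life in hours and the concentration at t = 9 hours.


t_half = ln(2) / ke = 0.693147 / 0.39 = 1.777 hr
C(t) = C0 * exp(-ke*t) = 249 * exp(-0.39*9)
C(9) = 7.444 mg/L


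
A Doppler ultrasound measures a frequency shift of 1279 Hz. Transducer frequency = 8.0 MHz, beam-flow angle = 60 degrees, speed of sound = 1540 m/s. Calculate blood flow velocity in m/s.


v = fd * c / (2 * f0 * cos(theta))
v = 1279 * 1540 / (2 * 8.0000e+06 * cos(60))
v = 0.2462 m/s


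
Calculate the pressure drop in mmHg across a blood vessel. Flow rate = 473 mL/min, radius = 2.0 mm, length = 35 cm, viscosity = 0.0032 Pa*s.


dP = 8*mu*L*Q / (pi*r^4)
Q = 473 mL/min = 7.88333e-06 m^3/s
dP = 1405.23 Pa = 1405.23 / 133.322 mmHg = 10.54 mmHg


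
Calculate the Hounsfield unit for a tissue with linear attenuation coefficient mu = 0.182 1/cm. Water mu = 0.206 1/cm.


HU = ((mu_tissue - mu_water) / mu_water) * 1000
HU = ((0.182 - 0.206) / 0.206) * 1000
HU = -116.5


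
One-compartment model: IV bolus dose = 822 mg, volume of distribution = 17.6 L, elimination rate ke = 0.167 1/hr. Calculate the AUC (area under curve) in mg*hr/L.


C0 = Dose/Vd = 822/17.6 = 46.7045 mg/L
AUC = C0/ke = 46.7045/0.167
AUC = 279.7 mg*hr/L


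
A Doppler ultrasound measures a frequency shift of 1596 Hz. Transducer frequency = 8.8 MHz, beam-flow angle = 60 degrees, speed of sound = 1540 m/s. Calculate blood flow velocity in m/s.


v = fd * c / (2 * f0 * cos(theta))
v = 1596 * 1540 / (2 * 8.8000e+06 * cos(60))
v = 0.2793 m/s


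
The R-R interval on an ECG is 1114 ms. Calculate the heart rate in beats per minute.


HR = 60 / RR_interval(s)
RR = 1114 ms = 1.114 s
HR = 60 / 1.114 = 53.86 bpm


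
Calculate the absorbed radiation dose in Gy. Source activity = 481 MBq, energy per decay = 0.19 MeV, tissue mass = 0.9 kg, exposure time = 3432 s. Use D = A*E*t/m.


A = 481 MBq = 4.8100e+08 Bq
E = 0.19 MeV = 3.0438e-14 J
D = A*E*t/m = 4.8100e+08*3.0438e-14*3432/0.9
D = 0.05583 Gy


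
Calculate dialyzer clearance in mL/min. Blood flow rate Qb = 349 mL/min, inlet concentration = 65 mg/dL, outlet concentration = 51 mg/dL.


K = Qb * (Cb_in - Cb_out) / Cb_in
K = 349 * (65 - 51) / 65
K = 75.17 mL/min


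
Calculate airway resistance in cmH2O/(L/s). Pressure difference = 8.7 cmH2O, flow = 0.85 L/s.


R = dP / flow
R = 8.7 / 0.85
R = 10.24 cmH2O/(L/s)


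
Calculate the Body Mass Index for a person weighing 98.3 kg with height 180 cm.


BMI = weight / height^2
height = 180 cm = 1.8 m
BMI = 98.3 / 1.8^2
BMI = 30.34 kg/m^2


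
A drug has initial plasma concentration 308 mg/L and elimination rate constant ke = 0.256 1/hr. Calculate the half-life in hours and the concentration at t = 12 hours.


t_half = ln(2) / ke = 0.693147 / 0.256 = 2.708 hr
C(t) = C0 * exp(-ke*t) = 308 * exp(-0.256*12)
C(12) = 14.27 mg/L


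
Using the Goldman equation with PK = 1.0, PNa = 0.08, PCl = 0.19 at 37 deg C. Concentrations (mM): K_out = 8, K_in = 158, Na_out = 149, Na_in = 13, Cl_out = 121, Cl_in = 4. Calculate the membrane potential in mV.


Vm = (RT/F)*ln((PK*Ko + PNa*Nao + PCl*Cli)/(PK*Ki + PNa*Nai + PCl*Clo))
Numer = 20.68, Denom = 182.03
Vm = -58.13 mV


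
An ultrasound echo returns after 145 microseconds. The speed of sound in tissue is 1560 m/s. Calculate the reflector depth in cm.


depth = c * t / 2
t = 145 us = 1.4500e-04 s
depth = 1560 * 1.4500e-04 / 2
depth = 0.1131 m = 11.31 cm


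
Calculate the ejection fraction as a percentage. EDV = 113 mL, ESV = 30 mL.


SV = EDV - ESV = 113 - 30 = 83 mL
EF = SV/EDV * 100 = 83/113 * 100
EF = 73.45%


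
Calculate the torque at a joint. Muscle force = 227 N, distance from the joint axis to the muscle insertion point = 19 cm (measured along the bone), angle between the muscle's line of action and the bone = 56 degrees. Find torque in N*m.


Torque = F * d * sin(theta)   (moment arm = d*sin(theta))
d = 19 cm = 0.19 m
Torque = 227 * 0.19 * sin(56)
Torque = 35.76 N*m


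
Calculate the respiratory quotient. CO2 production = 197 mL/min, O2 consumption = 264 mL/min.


RQ = VCO2 / VO2
RQ = 197 / 264
RQ = 0.7462


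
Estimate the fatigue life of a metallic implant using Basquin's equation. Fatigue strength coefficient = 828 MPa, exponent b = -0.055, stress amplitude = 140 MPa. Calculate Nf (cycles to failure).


sigma_a = sigma_f' * (2Nf)^b
2Nf = (sigma_a/sigma_f')^(1/b)
2Nf = (140/828)^(1/-0.055)
2Nf = 1.0828974e+14
Nf = 5.4145e+13


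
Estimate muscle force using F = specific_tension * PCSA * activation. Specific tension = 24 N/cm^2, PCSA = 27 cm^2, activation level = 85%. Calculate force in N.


F = sigma * PCSA * activation
F = 24 * 27 * 0.85
F = 550.8 N


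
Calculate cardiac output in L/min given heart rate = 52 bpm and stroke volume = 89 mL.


CO = HR * SV
CO = 52 * 89 / 1000
CO = 4.628 L/min


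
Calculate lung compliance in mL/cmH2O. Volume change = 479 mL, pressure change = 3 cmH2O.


C = dV / dP
C = 479 / 3
C = 159.7 mL/cmH2O


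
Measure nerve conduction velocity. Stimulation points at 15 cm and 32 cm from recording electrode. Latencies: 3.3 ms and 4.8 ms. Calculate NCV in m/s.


Distance = (32 - 15) / 100 = 0.17 m
dt = (4.8 - 3.3) / 1000 = 0.0015 s
NCV = dist / dt = 113.3 m/s


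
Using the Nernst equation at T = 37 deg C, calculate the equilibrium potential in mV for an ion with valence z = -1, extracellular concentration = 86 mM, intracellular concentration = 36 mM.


E = (RT/(zF)) * ln(C_out/C_in)
T = 37 + 273.15 = 310.15 K
E = (8.314 * 310.15 / (-1 * 96485)) * ln(86/36)
E = -23.27 mV


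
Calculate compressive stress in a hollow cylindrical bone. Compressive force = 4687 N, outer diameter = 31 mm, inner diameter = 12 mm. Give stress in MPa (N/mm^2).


A = pi*(r_o^2 - r_i^2)
r_o = 15.5 mm, r_i = 6 mm
A = 641.67 mm^2
sigma = F/A = 4687 / 641.67
sigma = 7.304 MPa
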